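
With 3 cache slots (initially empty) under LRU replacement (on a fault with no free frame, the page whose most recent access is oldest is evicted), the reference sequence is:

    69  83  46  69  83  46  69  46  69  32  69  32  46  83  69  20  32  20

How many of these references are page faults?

69: miss, frames (69)
83: miss, frames (69 83)
46: miss, frames (69 83 46)
69: hit
83: hit
46: hit
69: hit
46: hit
69: hit
32: miss, evict 83, frames (46 69 32)
69: hit
32: hit
46: hit
83: miss, evict 69, frames (32 46 83)
69: miss, evict 32, frames (46 83 69)
20: miss, evict 46, frames (83 69 20)
32: miss, evict 83, frames (69 20 32)
20: hit
Page faults: 8.

8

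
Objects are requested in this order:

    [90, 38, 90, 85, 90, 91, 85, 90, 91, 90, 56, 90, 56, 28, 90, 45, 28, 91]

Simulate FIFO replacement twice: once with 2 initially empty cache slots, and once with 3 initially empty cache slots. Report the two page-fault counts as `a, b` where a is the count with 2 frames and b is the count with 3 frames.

13, 9

2 frames: F F . F F F F F F . F F . F . F . F → 13 faults.
3 frames: F F . F . F . F . . F . . F . F . F → 9 faults.
9 < 13: adding a frame reduced faults, as is typical.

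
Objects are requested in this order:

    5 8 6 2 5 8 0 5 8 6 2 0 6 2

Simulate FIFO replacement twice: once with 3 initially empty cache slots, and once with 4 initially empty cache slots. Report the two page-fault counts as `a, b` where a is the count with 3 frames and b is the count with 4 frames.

3 frames: F F F F F F F . . F F . . . → 9 faults.
4 frames: F F F F . . F F F F F F . . → 10 faults.
10 > 9: adding a frame increased faults — Belady's anomaly.

9, 10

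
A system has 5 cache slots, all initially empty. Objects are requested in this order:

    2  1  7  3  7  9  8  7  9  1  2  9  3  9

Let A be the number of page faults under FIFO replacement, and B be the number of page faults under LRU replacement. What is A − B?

Under FIFO: F F F F . F F . . . F . . . → 7 faults.
Under LRU: F F F F . F F . . . F . F . → 8 faults.
A − B = 7 − 8 = -1.

-1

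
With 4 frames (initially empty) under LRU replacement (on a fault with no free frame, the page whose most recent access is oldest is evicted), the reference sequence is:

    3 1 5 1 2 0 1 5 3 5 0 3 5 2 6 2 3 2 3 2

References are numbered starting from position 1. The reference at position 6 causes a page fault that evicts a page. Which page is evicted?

3

pos 1: 3 -> fault, frames [3]
pos 2: 1 -> fault, frames [3, 1]
pos 3: 5 -> fault, frames [3, 1, 5]
pos 4: 1 -> hit
pos 5: 2 -> fault, frames [3, 5, 1, 2]
pos 6: 0 -> fault, evict 3, frames [5, 1, 2, 0]
At position 6, page 3 is evicted.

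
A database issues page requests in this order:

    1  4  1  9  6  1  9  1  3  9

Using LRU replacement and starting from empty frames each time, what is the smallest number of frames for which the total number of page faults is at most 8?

2

f=1: 10 faults
f=2: 8 faults
f=3: 5 faults
f=4: 5 faults
f=5: 5 faults
Smallest f with faults ≤ 8 is 2.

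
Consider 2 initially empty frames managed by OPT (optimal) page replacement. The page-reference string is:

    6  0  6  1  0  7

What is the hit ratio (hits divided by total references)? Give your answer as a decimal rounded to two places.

6 → miss, frames (6)
0 → miss, frames (6 0)
6 → hit
1 → miss, evict 6, frames (0 1)
0 → hit
7 → miss, evict 1, frames (0 7)
Hits: 2 of 6 references → 2/6 = 0.3333.

0.33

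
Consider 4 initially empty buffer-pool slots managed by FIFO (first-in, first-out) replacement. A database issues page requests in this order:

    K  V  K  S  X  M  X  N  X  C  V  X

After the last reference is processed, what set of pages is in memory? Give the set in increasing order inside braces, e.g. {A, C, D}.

K → miss, frames (K)
V → miss, frames (K V)
K → hit
S → miss, frames (K V S)
X → miss, frames (K V S X)
M → miss, evict K, frames (V S X M)
X → hit
N → miss, evict V, frames (S X M N)
X → hit
C → miss, evict S, frames (X M N C)
V → miss, evict X, frames (M N C V)
X → miss, evict M, frames (N C V X)

{C, N, V, X}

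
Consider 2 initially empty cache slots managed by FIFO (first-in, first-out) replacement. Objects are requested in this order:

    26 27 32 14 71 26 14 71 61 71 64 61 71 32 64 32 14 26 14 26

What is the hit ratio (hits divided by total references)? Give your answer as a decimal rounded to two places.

0.25

26: fault, frames {26}
27: fault, frames {26,27}
32: fault, evict 26, frames {27,32}
14: fault, evict 27, frames {32,14}
71: fault, evict 32, frames {14,71}
26: fault, evict 14, frames {71,26}
14: fault, evict 71, frames {26,14}
71: fault, evict 26, frames {14,71}
61: fault, evict 14, frames {71,61}
71: hit
64: fault, evict 71, frames {61,64}
61: hit
71: fault, evict 61, frames {64,71}
32: fault, evict 64, frames {71,32}
64: fault, evict 71, frames {32,64}
32: hit
14: fault, evict 32, frames {64,14}
26: fault, evict 64, frames {14,26}
14: hit
26: hit
Hits: 5 of 20 references → 5/20 = 0.2500.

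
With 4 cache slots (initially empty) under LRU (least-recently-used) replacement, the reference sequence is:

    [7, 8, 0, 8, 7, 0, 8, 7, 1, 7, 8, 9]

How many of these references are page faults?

7 → fault, frames [7]
8 → fault, frames [7, 8]
0 → fault, frames [7, 8, 0]
8 → hit
7 → hit
0 → hit
8 → hit
7 → hit
1 → fault, frames [0, 8, 7, 1]
7 → hit
8 → hit
9 → fault, evict 0, frames [1, 7, 8, 9]
Page faults: 5.

5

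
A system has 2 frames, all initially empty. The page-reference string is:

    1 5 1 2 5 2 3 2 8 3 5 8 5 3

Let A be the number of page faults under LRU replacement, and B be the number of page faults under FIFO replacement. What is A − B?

Under LRU: F F . F F . F . F F F F . F → 10 faults.
Under FIFO: F F . F . . F . F . F . . F → 7 faults.
A − B = 10 − 7 = 3.

3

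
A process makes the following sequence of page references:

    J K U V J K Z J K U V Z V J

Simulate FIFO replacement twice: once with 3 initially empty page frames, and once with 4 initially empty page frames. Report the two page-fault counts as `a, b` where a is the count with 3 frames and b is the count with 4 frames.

10, 11

3 frames: F F F F F F F . . F F . . F → 10 faults.
4 frames: F F F F . . F F F F F F . F → 11 faults.
11 > 10: adding a frame increased faults — Belady's anomaly.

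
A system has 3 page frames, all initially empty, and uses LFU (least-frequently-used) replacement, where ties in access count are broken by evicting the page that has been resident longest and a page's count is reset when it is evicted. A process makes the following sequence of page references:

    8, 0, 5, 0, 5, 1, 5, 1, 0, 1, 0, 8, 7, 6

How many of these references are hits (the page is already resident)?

8 -> miss, frames [8]
0 -> miss, frames [8, 0]
5 -> miss, frames [8, 0, 5]
0 -> hit
5 -> hit
1 -> miss, evict 8, frames [0, 5, 1]
5 -> hit
1 -> hit
0 -> hit
1 -> hit
0 -> hit
8 -> miss, evict 5, frames [0, 1, 8]
7 -> miss, evict 8, frames [0, 1, 7]
6 -> miss, evict 7, frames [0, 1, 6]
Hits: 7.

7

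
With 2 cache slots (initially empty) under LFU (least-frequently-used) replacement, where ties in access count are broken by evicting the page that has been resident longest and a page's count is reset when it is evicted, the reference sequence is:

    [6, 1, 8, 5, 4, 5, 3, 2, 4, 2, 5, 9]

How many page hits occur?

6 → fault, frames {6}
1 → fault, frames {6,1}
8 → fault, evict 6, frames {1,8}
5 → fault, evict 1, frames {8,5}
4 → fault, evict 8, frames {5,4}
5 → hit
3 → fault, evict 4, frames {5,3}
2 → fault, evict 3, frames {5,2}
4 → fault, evict 2, frames {5,4}
2 → fault, evict 4, frames {5,2}
5 → hit
9 → fault, evict 2, frames {5,9}
Hits: 2.

2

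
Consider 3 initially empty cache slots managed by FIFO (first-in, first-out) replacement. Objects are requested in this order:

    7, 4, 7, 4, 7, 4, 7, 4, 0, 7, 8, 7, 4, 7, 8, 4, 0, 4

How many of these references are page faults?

7: fault, frames [7]
4: fault, frames [7, 4]
7: hit
4: hit
7: hit
4: hit
7: hit
4: hit
0: fault, frames [7, 4, 0]
7: hit
8: fault, evict 7, frames [4, 0, 8]
7: fault, evict 4, frames [0, 8, 7]
4: fault, evict 0, frames [8, 7, 4]
7: hit
8: hit
4: hit
0: fault, evict 8, frames [7, 4, 0]
4: hit
Page faults: 7.

7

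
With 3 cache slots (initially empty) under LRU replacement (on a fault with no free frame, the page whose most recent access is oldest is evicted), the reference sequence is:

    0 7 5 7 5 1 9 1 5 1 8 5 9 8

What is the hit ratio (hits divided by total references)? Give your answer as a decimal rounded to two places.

0.50

0: fault, frames {0}
7: fault, frames {0,7}
5: fault, frames {0,7,5}
7: hit
5: hit
1: fault, evict 0, frames {7,5,1}
9: fault, evict 7, frames {5,1,9}
1: hit
5: hit
1: hit
8: fault, evict 9, frames {5,1,8}
5: hit
9: fault, evict 1, frames {8,5,9}
8: hit
Hits: 7 of 14 references → 7/14 = 0.5000.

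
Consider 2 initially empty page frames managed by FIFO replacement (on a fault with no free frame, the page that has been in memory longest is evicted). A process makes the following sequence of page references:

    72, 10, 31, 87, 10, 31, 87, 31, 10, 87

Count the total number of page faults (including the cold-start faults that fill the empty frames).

72 -> miss, frames {72}
10 -> miss, frames {72,10}
31 -> miss, evict 72, frames {10,31}
87 -> miss, evict 10, frames {31,87}
10 -> miss, evict 31, frames {87,10}
31 -> miss, evict 87, frames {10,31}
87 -> miss, evict 10, frames {31,87}
31 -> hit
10 -> miss, evict 31, frames {87,10}
87 -> hit
Page faults: 8.

8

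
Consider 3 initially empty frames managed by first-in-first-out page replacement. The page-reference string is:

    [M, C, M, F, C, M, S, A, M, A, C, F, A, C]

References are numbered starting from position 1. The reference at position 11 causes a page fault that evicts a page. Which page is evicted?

S

pos 1: M -> fault, frames {M}
pos 2: C -> fault, frames {M,C}
pos 3: M -> hit
pos 4: F -> fault, frames {M,C,F}
pos 5: C -> hit
pos 6: M -> hit
pos 7: S -> fault, evict M, frames {C,F,S}
pos 8: A -> fault, evict C, frames {F,S,A}
pos 9: M -> fault, evict F, frames {S,A,M}
pos 10: A -> hit
pos 11: C -> fault, evict S, frames {A,M,C}
At position 11, page S is evicted.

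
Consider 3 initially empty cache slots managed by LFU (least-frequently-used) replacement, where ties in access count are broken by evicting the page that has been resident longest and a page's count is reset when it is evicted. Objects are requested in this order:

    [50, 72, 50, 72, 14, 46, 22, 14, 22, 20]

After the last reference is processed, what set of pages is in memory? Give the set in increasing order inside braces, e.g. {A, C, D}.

50: fault, frames (50)
72: fault, frames (50 72)
50: hit
72: hit
14: fault, frames (50 72 14)
46: fault, evict 14, frames (50 72 46)
22: fault, evict 46, frames (50 72 22)
14: fault, evict 22, frames (50 72 14)
22: fault, evict 14, frames (50 72 22)
20: fault, evict 22, frames (50 72 20)

{20, 50, 72}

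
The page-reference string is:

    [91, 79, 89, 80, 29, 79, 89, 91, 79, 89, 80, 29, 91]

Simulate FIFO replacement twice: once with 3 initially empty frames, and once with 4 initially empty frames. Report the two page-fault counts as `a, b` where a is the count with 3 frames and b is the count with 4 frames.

10, 11

3 frames: F F F F F F F F . . F F . → 10 faults.
4 frames: F F F F F . . F F F F F F → 11 faults.
11 > 10: adding a frame increased faults — Belady's anomaly.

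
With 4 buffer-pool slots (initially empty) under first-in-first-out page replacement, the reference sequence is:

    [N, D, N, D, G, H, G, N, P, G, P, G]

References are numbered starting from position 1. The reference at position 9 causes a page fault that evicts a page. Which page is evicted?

pos 1: N: miss, frames (N)
pos 2: D: miss, frames (N D)
pos 3: N: hit
pos 4: D: hit
pos 5: G: miss, frames (N D G)
pos 6: H: miss, frames (N D G H)
pos 7: G: hit
pos 8: N: hit
pos 9: P: miss, evict N, frames (D G H P)
At position 9, page N is evicted.

N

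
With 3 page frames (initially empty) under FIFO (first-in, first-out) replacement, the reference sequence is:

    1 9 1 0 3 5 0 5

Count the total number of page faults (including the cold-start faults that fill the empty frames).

5

1: miss, frames {1}
9: miss, frames {1,9}
1: hit
0: miss, frames {1,9,0}
3: miss, evict 1, frames {9,0,3}
5: miss, evict 9, frames {0,3,5}
0: hit
5: hit
Page faults: 5.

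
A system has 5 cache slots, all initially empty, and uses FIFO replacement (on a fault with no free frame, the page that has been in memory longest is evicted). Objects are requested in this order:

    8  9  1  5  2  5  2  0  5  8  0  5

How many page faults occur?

8 → fault, frames (8)
9 → fault, frames (8 9)
1 → fault, frames (8 9 1)
5 → fault, frames (8 9 1 5)
2 → fault, frames (8 9 1 5 2)
5 → hit
2 → hit
0 → fault, evict 8, frames (9 1 5 2 0)
5 → hit
8 → fault, evict 9, frames (1 5 2 0 8)
0 → hit
5 → hit
Page faults: 7.

7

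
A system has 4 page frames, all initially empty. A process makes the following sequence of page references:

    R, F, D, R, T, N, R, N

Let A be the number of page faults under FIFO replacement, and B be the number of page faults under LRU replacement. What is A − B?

Under FIFO: F F F . F F F . → 6 faults.
Under LRU: F F F . F F . . → 5 faults.
A − B = 6 − 5 = 1.

1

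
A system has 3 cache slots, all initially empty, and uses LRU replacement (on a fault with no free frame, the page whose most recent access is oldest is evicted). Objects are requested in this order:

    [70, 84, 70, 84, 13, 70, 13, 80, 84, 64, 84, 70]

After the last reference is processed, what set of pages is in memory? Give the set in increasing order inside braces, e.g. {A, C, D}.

70: miss, frames [70]
84: miss, frames [70, 84]
70: hit
84: hit
13: miss, frames [70, 84, 13]
70: hit
13: hit
80: miss, evict 84, frames [70, 13, 80]
84: miss, evict 70, frames [13, 80, 84]
64: miss, evict 13, frames [80, 84, 64]
84: hit
70: miss, evict 80, frames [64, 84, 70]

{64, 70, 84}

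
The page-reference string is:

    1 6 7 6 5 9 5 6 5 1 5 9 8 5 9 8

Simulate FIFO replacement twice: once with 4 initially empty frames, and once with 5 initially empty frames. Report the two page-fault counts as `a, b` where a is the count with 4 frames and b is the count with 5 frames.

7, 6

4 frames: F F F . F F . . . F . . F . . . → 7 faults.
5 frames: F F F . F F . . . . . . F . . . → 6 faults.
6 < 7: adding a frame reduced faults, as is typical.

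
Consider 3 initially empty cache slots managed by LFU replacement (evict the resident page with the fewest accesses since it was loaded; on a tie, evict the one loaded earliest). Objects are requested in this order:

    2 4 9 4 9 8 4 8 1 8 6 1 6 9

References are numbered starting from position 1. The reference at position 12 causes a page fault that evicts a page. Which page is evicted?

6

pos 1: 2 → fault, frames (2)
pos 2: 4 → fault, frames (2 4)
pos 3: 9 → fault, frames (2 4 9)
pos 4: 4 → hit
pos 5: 9 → hit
pos 6: 8 → fault, evict 2, frames (4 9 8)
pos 7: 4 → hit
pos 8: 8 → hit
pos 9: 1 → fault, evict 9, frames (4 8 1)
pos 10: 8 → hit
pos 11: 6 → fault, evict 1, frames (4 8 6)
pos 12: 1 → fault, evict 6, frames (4 8 1)
At position 12, page 6 is evicted.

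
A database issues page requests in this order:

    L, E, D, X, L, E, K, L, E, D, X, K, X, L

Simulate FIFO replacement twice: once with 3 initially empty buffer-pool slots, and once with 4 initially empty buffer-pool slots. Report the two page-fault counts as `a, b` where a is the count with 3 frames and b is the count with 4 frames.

10, 11

3 frames: F F F F F F F . . F F . . F → 10 faults.
4 frames: F F F F . . F F F F F F . F → 11 faults.
11 > 10: adding a frame increased faults — Belady's anomaly.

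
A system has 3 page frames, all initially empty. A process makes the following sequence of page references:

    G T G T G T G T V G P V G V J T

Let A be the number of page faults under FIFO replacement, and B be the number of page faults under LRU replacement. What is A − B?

1

Under FIFO: F F . . . . . . F . F . F . F F → 7 faults.
Under LRU: F F . . . . . . F . F . . . F F → 6 faults.
A − B = 7 − 6 = 1.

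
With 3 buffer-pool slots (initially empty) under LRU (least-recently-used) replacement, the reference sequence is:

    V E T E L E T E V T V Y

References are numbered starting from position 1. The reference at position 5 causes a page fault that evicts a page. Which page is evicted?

V

pos 1: V -> miss, frames (V)
pos 2: E -> miss, frames (V E)
pos 3: T -> miss, frames (V E T)
pos 4: E -> hit
pos 5: L -> miss, evict V, frames (T E L)
At position 5, page V is evicted.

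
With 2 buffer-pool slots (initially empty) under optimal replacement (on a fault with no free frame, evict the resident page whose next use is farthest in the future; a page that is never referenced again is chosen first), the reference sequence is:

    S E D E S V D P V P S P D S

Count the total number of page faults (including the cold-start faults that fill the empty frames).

8

S: fault, frames [S]
E: fault, frames [S, E]
D: fault, evict S, frames [E, D]
E: hit
S: fault, evict E, frames [D, S]
V: fault, evict S, frames [D, V]
D: hit
P: fault, evict D, frames [V, P]
V: hit
P: hit
S: fault, evict V, frames [P, S]
P: hit
D: fault, evict P, frames [S, D]
S: hit
Page faults: 8.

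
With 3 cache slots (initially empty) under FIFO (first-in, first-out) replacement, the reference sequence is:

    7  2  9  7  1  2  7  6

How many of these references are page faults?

7 → miss, frames [7]
2 → miss, frames [7, 2]
9 → miss, frames [7, 2, 9]
7 → hit
1 → miss, evict 7, frames [2, 9, 1]
2 → hit
7 → miss, evict 2, frames [9, 1, 7]
6 → miss, evict 9, frames [1, 7, 6]
Page faults: 6.

6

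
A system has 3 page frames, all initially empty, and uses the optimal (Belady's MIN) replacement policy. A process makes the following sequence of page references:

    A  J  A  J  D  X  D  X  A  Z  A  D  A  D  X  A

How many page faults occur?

6

A -> miss, frames (A)
J -> miss, frames (A J)
A -> hit
J -> hit
D -> miss, frames (A J D)
X -> miss, evict J, frames (A D X)
D -> hit
X -> hit
A -> hit
Z -> miss, evict X, frames (A D Z)
A -> hit
D -> hit
A -> hit
D -> hit
X -> miss, evict Z, frames (A D X)
A -> hit
Page faults: 6.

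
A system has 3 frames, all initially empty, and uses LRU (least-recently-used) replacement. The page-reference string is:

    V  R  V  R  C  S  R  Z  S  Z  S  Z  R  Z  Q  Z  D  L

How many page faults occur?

8

V -> miss, frames [V]
R -> miss, frames [V, R]
V -> hit
R -> hit
C -> miss, frames [V, R, C]
S -> miss, evict V, frames [R, C, S]
R -> hit
Z -> miss, evict C, frames [S, R, Z]
S -> hit
Z -> hit
S -> hit
Z -> hit
R -> hit
Z -> hit
Q -> miss, evict S, frames [R, Z, Q]
Z -> hit
D -> miss, evict R, frames [Q, Z, D]
L -> miss, evict Q, frames [Z, D, L]
Page faults: 8.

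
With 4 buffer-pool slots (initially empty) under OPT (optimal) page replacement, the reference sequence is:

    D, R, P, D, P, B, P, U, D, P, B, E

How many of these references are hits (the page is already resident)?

6

D → miss, frames {D}
R → miss, frames {D,R}
P → miss, frames {D,R,P}
D → hit
P → hit
B → miss, frames {D,R,P,B}
P → hit
U → miss, evict R, frames {D,P,B,U}
D → hit
P → hit
B → hit
E → miss, evict U, frames {D,P,B,E}
Hits: 6.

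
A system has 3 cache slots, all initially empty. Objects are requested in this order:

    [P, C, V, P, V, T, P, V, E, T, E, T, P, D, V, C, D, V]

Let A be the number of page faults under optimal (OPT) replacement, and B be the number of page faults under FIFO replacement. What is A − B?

Under OPT: F F F . . F . . F . . . . F F F . . → 8 faults.
Under FIFO: F F F . . F F . F . . . . F F F . . → 9 faults.
A − B = 8 − 9 = -1.

-1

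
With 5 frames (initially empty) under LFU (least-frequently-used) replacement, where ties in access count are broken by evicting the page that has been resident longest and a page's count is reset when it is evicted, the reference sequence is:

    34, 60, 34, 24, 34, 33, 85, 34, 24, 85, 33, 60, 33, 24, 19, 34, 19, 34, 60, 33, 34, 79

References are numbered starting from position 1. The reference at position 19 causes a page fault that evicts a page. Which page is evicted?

pos 1: 34 -> fault, frames [34]
pos 2: 60 -> fault, frames [34, 60]
pos 3: 34 -> hit
pos 4: 24 -> fault, frames [34, 60, 24]
pos 5: 34 -> hit
pos 6: 33 -> fault, frames [34, 60, 24, 33]
pos 7: 85 -> fault, frames [34, 60, 24, 33, 85]
pos 8: 34 -> hit
pos 9: 24 -> hit
pos 10: 85 -> hit
pos 11: 33 -> hit
pos 12: 60 -> hit
pos 13: 33 -> hit
pos 14: 24 -> hit
pos 15: 19 -> fault, evict 60, frames [34, 24, 33, 85, 19]
pos 16: 34 -> hit
pos 17: 19 -> hit
pos 18: 34 -> hit
pos 19: 60 -> fault, evict 85, frames [34, 24, 33, 19, 60]
At position 19, page 85 is evicted.

85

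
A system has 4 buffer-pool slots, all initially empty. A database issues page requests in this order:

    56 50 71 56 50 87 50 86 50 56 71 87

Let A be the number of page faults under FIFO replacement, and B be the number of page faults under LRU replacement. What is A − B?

Under FIFO: F F F . . F . F . F . . → 6 faults.
Under LRU: F F F . . F . F . . F F → 7 faults.
A − B = 6 − 7 = -1.

-1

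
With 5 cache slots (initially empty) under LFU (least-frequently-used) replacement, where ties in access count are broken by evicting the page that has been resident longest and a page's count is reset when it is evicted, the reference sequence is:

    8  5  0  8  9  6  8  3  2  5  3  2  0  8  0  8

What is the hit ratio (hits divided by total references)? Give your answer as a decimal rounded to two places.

0.44

8 → miss, frames {8}
5 → miss, frames {8,5}
0 → miss, frames {8,5,0}
8 → hit
9 → miss, frames {8,5,0,9}
6 → miss, frames {8,5,0,9,6}
8 → hit
3 → miss, evict 5, frames {8,0,9,6,3}
2 → miss, evict 0, frames {8,9,6,3,2}
5 → miss, evict 9, frames {8,6,3,2,5}
3 → hit
2 → hit
0 → miss, evict 6, frames {8,3,2,5,0}
8 → hit
0 → hit
8 → hit
Hits: 7 of 16 references → 7/16 = 0.4375.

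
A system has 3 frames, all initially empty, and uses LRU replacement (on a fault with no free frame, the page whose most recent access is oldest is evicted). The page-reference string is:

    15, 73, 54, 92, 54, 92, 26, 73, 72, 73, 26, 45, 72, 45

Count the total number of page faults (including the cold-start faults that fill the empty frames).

9

15: miss, frames [15]
73: miss, frames [15, 73]
54: miss, frames [15, 73, 54]
92: miss, evict 15, frames [73, 54, 92]
54: hit
92: hit
26: miss, evict 73, frames [54, 92, 26]
73: miss, evict 54, frames [92, 26, 73]
72: miss, evict 92, frames [26, 73, 72]
73: hit
26: hit
45: miss, evict 72, frames [73, 26, 45]
72: miss, evict 73, frames [26, 45, 72]
45: hit
Page faults: 9.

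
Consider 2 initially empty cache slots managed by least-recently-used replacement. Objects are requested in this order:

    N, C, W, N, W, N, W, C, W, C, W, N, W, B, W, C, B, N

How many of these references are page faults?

N: fault, frames [N]
C: fault, frames [N, C]
W: fault, evict N, frames [C, W]
N: fault, evict C, frames [W, N]
W: hit
N: hit
W: hit
C: fault, evict N, frames [W, C]
W: hit
C: hit
W: hit
N: fault, evict C, frames [W, N]
W: hit
B: fault, evict N, frames [W, B]
W: hit
C: fault, evict B, frames [W, C]
B: fault, evict W, frames [C, B]
N: fault, evict C, frames [B, N]
Page faults: 10.

10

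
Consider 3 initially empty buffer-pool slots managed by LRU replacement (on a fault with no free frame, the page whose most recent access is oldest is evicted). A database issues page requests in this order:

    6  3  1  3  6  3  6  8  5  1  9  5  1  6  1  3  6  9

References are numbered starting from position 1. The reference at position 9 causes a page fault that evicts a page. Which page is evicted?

3

pos 1: 6: miss, frames {6}
pos 2: 3: miss, frames {6,3}
pos 3: 1: miss, frames {6,3,1}
pos 4: 3: hit
pos 5: 6: hit
pos 6: 3: hit
pos 7: 6: hit
pos 8: 8: miss, evict 1, frames {3,6,8}
pos 9: 5: miss, evict 3, frames {6,8,5}
At position 9, page 3 is evicted.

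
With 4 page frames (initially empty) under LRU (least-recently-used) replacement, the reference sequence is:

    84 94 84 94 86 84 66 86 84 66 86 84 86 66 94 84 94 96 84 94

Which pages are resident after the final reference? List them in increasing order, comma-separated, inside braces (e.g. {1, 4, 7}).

84 -> miss, frames [84]
94 -> miss, frames [84, 94]
84 -> hit
94 -> hit
86 -> miss, frames [84, 94, 86]
84 -> hit
66 -> miss, frames [94, 86, 84, 66]
86 -> hit
84 -> hit
66 -> hit
86 -> hit
84 -> hit
86 -> hit
66 -> hit
94 -> hit
84 -> hit
94 -> hit
96 -> miss, evict 86, frames [66, 84, 94, 96]
84 -> hit
94 -> hit

{66, 84, 94, 96}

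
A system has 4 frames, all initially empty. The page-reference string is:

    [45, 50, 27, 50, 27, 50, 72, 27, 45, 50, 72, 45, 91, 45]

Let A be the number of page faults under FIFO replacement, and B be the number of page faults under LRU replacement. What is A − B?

Under FIFO: F F F . . . F . . . . . F F → 6 faults.
Under LRU: F F F . . . F . . . . . F . → 5 faults.
A − B = 6 − 5 = 1.

1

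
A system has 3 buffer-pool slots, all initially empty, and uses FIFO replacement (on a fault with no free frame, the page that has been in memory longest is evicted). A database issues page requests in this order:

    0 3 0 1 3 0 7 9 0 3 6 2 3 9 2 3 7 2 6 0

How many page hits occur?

5

0: miss, frames [0]
3: miss, frames [0, 3]
0: hit
1: miss, frames [0, 3, 1]
3: hit
0: hit
7: miss, evict 0, frames [3, 1, 7]
9: miss, evict 3, frames [1, 7, 9]
0: miss, evict 1, frames [7, 9, 0]
3: miss, evict 7, frames [9, 0, 3]
6: miss, evict 9, frames [0, 3, 6]
2: miss, evict 0, frames [3, 6, 2]
3: hit
9: miss, evict 3, frames [6, 2, 9]
2: hit
3: miss, evict 6, frames [2, 9, 3]
7: miss, evict 2, frames [9, 3, 7]
2: miss, evict 9, frames [3, 7, 2]
6: miss, evict 3, frames [7, 2, 6]
0: miss, evict 7, frames [2, 6, 0]
Hits: 5.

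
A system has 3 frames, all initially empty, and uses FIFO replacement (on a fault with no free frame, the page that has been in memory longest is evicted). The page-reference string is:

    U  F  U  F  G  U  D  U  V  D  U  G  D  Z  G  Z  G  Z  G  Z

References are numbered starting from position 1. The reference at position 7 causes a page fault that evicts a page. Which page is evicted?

U

pos 1: U -> miss, frames [U]
pos 2: F -> miss, frames [U, F]
pos 3: U -> hit
pos 4: F -> hit
pos 5: G -> miss, frames [U, F, G]
pos 6: U -> hit
pos 7: D -> miss, evict U, frames [F, G, D]
At position 7, page U is evicted.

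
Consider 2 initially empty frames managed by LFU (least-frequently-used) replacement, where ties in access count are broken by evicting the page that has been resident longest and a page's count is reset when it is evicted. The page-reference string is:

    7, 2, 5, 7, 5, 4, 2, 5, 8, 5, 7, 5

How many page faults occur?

8

7 -> miss, frames {7}
2 -> miss, frames {7,2}
5 -> miss, evict 7, frames {2,5}
7 -> miss, evict 2, frames {5,7}
5 -> hit
4 -> miss, evict 7, frames {5,4}
2 -> miss, evict 4, frames {5,2}
5 -> hit
8 -> miss, evict 2, frames {5,8}
5 -> hit
7 -> miss, evict 8, frames {5,7}
5 -> hit
Page faults: 8.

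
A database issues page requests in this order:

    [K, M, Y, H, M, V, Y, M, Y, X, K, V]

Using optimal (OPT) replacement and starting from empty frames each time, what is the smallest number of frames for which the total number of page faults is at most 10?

2

f=1: 12 faults
f=2: 9 faults
f=3: 7 faults
f=4: 6 faults
f=5: 6 faults
f=6: 6 faults
Smallest f with faults ≤ 10 is 2.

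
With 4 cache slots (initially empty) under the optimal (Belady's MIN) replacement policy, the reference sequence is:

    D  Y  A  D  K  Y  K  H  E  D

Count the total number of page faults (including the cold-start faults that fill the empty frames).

6

D -> miss, frames [D]
Y -> miss, frames [D, Y]
A -> miss, frames [D, Y, A]
D -> hit
K -> miss, frames [D, Y, A, K]
Y -> hit
K -> hit
H -> miss, evict K, frames [D, Y, A, H]
E -> miss, evict H, frames [D, Y, A, E]
D -> hit
Page faults: 6.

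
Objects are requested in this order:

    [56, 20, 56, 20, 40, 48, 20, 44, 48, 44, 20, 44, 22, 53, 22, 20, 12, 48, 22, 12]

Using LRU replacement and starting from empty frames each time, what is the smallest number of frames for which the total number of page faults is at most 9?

4

f=1: 20 faults
f=2: 15 faults
f=3: 11 faults
f=4: 9 faults
f=5: 9 faults
f=6: 8 faults
f=7: 8 faults
f=8: 8 faults
Smallest f with faults ≤ 9 is 4.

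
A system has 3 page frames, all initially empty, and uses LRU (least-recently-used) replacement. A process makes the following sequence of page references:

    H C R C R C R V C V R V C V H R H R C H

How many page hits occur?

13

H → miss, frames (H)
C → miss, frames (H C)
R → miss, frames (H C R)
C → hit
R → hit
C → hit
R → hit
V → miss, evict H, frames (C R V)
C → hit
V → hit
R → hit
V → hit
C → hit
V → hit
H → miss, evict R, frames (C V H)
R → miss, evict C, frames (V H R)
H → hit
R → hit
C → miss, evict V, frames (H R C)
H → hit
Hits: 13.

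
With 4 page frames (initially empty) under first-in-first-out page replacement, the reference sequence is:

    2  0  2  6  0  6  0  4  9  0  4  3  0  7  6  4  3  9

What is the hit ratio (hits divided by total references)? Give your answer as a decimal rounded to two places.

0.33

2 -> fault, frames [2]
0 -> fault, frames [2, 0]
2 -> hit
6 -> fault, frames [2, 0, 6]
0 -> hit
6 -> hit
0 -> hit
4 -> fault, frames [2, 0, 6, 4]
9 -> fault, evict 2, frames [0, 6, 4, 9]
0 -> hit
4 -> hit
3 -> fault, evict 0, frames [6, 4, 9, 3]
0 -> fault, evict 6, frames [4, 9, 3, 0]
7 -> fault, evict 4, frames [9, 3, 0, 7]
6 -> fault, evict 9, frames [3, 0, 7, 6]
4 -> fault, evict 3, frames [0, 7, 6, 4]
3 -> fault, evict 0, frames [7, 6, 4, 3]
9 -> fault, evict 7, frames [6, 4, 3, 9]
Hits: 6 of 18 references → 6/18 = 0.3333.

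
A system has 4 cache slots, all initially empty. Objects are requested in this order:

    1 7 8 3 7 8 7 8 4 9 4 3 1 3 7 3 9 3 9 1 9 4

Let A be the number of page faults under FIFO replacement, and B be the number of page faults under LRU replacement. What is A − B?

-1

Under FIFO: F F F F . . . . F F . . F . F F . . . . . F → 10 faults.
Under LRU: F F F F . . . . F F . F F . F . F . . . . F → 11 faults.
A − B = 10 − 11 = -1.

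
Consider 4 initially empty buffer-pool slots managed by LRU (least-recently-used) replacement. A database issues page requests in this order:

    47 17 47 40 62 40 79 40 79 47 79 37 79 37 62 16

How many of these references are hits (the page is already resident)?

47 -> fault, frames [47]
17 -> fault, frames [47, 17]
47 -> hit
40 -> fault, frames [17, 47, 40]
62 -> fault, frames [17, 47, 40, 62]
40 -> hit
79 -> fault, evict 17, frames [47, 62, 40, 79]
40 -> hit
79 -> hit
47 -> hit
79 -> hit
37 -> fault, evict 62, frames [40, 47, 79, 37]
79 -> hit
37 -> hit
62 -> fault, evict 40, frames [47, 79, 37, 62]
16 -> fault, evict 47, frames [79, 37, 62, 16]
Hits: 8.

8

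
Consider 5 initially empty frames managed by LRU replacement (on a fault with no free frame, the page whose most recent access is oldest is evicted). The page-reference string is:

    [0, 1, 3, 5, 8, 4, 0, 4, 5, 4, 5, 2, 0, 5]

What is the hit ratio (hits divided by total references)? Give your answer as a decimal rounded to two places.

0.43

0 → fault, frames (0)
1 → fault, frames (0 1)
3 → fault, frames (0 1 3)
5 → fault, frames (0 1 3 5)
8 → fault, frames (0 1 3 5 8)
4 → fault, evict 0, frames (1 3 5 8 4)
0 → fault, evict 1, frames (3 5 8 4 0)
4 → hit
5 → hit
4 → hit
5 → hit
2 → fault, evict 3, frames (8 0 4 5 2)
0 → hit
5 → hit
Hits: 6 of 14 references → 6/14 = 0.4286.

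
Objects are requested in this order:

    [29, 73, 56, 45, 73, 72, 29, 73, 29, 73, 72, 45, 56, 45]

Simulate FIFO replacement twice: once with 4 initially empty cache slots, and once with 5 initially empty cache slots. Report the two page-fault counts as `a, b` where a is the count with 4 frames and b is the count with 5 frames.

4 frames: F F F F . F F F . . . . F F → 9 faults.
5 frames: F F F F . F . . . . . . . . → 5 faults.
5 < 9: adding a frame reduced faults, as is typical.

9, 5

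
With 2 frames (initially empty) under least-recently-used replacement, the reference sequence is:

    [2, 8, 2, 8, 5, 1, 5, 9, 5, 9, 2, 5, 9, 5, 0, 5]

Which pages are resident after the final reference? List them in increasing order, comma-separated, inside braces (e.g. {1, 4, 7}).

{0, 5}

2 → fault, frames {2}
8 → fault, frames {2,8}
2 → hit
8 → hit
5 → fault, evict 2, frames {8,5}
1 → fault, evict 8, frames {5,1}
5 → hit
9 → fault, evict 1, frames {5,9}
5 → hit
9 → hit
2 → fault, evict 5, frames {9,2}
5 → fault, evict 9, frames {2,5}
9 → fault, evict 2, frames {5,9}
5 → hit
0 → fault, evict 9, frames {5,0}
5 → hit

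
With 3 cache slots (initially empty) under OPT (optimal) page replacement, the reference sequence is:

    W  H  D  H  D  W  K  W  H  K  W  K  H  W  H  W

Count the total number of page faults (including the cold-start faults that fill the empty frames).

W: miss, frames [W]
H: miss, frames [W, H]
D: miss, frames [W, H, D]
H: hit
D: hit
W: hit
K: miss, evict D, frames [W, H, K]
W: hit
H: hit
K: hit
W: hit
K: hit
H: hit
W: hit
H: hit
W: hit
Page faults: 4.

4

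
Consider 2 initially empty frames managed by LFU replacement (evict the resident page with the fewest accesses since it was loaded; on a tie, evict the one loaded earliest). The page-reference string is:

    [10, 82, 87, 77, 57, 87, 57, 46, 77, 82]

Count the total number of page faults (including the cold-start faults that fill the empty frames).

10 → fault, frames {10}
82 → fault, frames {10,82}
87 → fault, evict 10, frames {82,87}
77 → fault, evict 82, frames {87,77}
57 → fault, evict 87, frames {77,57}
87 → fault, evict 77, frames {57,87}
57 → hit
46 → fault, evict 87, frames {57,46}
77 → fault, evict 46, frames {57,77}
82 → fault, evict 77, frames {57,82}
Page faults: 9.

9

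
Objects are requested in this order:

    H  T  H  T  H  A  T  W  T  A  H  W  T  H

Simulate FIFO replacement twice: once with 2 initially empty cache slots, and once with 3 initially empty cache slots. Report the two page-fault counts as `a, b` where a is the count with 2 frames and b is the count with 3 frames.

10, 6

2 frames: F F . . . F . F F F F F F F → 10 faults.
3 frames: F F . . . F . F . . F . F . → 6 faults.
6 < 10: adding a frame reduced faults, as is typical.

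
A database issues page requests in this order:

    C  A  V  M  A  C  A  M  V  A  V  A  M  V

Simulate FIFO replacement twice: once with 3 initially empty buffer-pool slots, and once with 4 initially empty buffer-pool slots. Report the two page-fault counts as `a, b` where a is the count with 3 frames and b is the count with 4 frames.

8, 4

3 frames: F F F F . F F . F . . . F . → 8 faults.
4 frames: F F F F . . . . . . . . . . → 4 faults.
4 < 8: adding a frame reduced faults, as is typical.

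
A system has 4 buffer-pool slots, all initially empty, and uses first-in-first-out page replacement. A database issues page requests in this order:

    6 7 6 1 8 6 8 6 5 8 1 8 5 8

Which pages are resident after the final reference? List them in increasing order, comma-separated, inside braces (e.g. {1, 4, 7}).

6 -> fault, frames (6)
7 -> fault, frames (6 7)
6 -> hit
1 -> fault, frames (6 7 1)
8 -> fault, frames (6 7 1 8)
6 -> hit
8 -> hit
6 -> hit
5 -> fault, evict 6, frames (7 1 8 5)
8 -> hit
1 -> hit
8 -> hit
5 -> hit
8 -> hit

{1, 5, 7, 8}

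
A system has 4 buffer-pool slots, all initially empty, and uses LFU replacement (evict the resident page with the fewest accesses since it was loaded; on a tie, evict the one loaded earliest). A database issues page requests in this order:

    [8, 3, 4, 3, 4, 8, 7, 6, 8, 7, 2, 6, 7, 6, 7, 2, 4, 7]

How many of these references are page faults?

8 → fault, frames {8}
3 → fault, frames {8,3}
4 → fault, frames {8,3,4}
3 → hit
4 → hit
8 → hit
7 → fault, frames {8,3,4,7}
6 → fault, evict 7, frames {8,3,4,6}
8 → hit
7 → fault, evict 6, frames {8,3,4,7}
2 → fault, evict 7, frames {8,3,4,2}
6 → fault, evict 2, frames {8,3,4,6}
7 → fault, evict 6, frames {8,3,4,7}
6 → fault, evict 7, frames {8,3,4,6}
7 → fault, evict 6, frames {8,3,4,7}
2 → fault, evict 7, frames {8,3,4,2}
4 → hit
7 → fault, evict 2, frames {8,3,4,7}
Page faults: 13.

13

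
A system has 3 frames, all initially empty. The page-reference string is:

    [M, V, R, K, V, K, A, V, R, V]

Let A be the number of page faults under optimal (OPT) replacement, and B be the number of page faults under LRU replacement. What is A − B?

Under OPT: F F F F . . F . . . → 5 faults.
Under LRU: F F F F . . F . F . → 6 faults.
A − B = 5 − 6 = -1.

-1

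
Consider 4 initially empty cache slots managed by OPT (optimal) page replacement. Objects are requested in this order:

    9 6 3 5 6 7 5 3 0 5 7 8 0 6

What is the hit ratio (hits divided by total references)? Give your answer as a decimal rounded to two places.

0.50

9: miss, frames {9}
6: miss, frames {9,6}
3: miss, frames {9,6,3}
5: miss, frames {9,6,3,5}
6: hit
7: miss, evict 9, frames {6,3,5,7}
5: hit
3: hit
0: miss, evict 3, frames {6,5,7,0}
5: hit
7: hit
8: miss, evict 7, frames {6,5,0,8}
0: hit
6: hit
Hits: 7 of 14 references → 7/14 = 0.5000.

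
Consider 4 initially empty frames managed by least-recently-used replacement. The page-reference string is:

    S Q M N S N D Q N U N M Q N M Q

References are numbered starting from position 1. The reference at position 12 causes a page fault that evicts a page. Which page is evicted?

pos 1: S: fault, frames {S}
pos 2: Q: fault, frames {S,Q}
pos 3: M: fault, frames {S,Q,M}
pos 4: N: fault, frames {S,Q,M,N}
pos 5: S: hit
pos 6: N: hit
pos 7: D: fault, evict Q, frames {M,S,N,D}
pos 8: Q: fault, evict M, frames {S,N,D,Q}
pos 9: N: hit
pos 10: U: fault, evict S, frames {D,Q,N,U}
pos 11: N: hit
pos 12: M: fault, evict D, frames {Q,U,N,M}
At position 12, page D is evicted.

D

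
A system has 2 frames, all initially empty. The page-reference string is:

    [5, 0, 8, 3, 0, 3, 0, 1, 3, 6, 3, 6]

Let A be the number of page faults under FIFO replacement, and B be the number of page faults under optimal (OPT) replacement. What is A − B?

2

Under FIFO: F F F F F . . F F F . . → 8 faults.
Under OPT: F F F F . . . F . F . . → 6 faults.
A − B = 8 − 6 = 2.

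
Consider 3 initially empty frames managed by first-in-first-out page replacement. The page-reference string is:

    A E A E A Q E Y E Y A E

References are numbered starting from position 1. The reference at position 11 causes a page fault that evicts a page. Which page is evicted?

E

pos 1: A: fault, frames {A}
pos 2: E: fault, frames {A,E}
pos 3: A: hit
pos 4: E: hit
pos 5: A: hit
pos 6: Q: fault, frames {A,E,Q}
pos 7: E: hit
pos 8: Y: fault, evict A, frames {E,Q,Y}
pos 9: E: hit
pos 10: Y: hit
pos 11: A: fault, evict E, frames {Q,Y,A}
At position 11, page E is evicted.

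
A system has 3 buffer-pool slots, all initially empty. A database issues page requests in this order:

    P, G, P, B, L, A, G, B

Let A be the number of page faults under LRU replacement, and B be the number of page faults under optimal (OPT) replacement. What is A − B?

Under LRU: F F . F F F F F → 7 faults.
Under OPT: F F . F F F . . → 5 faults.
A − B = 7 − 5 = 2.

2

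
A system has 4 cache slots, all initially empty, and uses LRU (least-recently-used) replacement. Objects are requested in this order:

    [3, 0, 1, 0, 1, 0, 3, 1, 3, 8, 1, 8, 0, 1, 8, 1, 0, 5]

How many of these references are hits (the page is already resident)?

13

3 → fault, frames [3]
0 → fault, frames [3, 0]
1 → fault, frames [3, 0, 1]
0 → hit
1 → hit
0 → hit
3 → hit
1 → hit
3 → hit
8 → fault, frames [0, 1, 3, 8]
1 → hit
8 → hit
0 → hit
1 → hit
8 → hit
1 → hit
0 → hit
5 → fault, evict 3, frames [8, 1, 0, 5]
Hits: 13.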